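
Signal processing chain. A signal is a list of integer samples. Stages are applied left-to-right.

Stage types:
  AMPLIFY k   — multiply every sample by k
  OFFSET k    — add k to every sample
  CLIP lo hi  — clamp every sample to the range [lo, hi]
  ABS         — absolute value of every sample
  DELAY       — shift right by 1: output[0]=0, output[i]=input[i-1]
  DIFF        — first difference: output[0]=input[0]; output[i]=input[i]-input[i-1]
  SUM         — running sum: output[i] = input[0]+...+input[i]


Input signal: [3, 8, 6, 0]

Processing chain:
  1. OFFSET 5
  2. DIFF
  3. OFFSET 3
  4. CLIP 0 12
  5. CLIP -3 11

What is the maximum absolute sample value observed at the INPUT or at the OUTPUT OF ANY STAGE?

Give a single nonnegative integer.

Answer: 13

Derivation:
Input: [3, 8, 6, 0] (max |s|=8)
Stage 1 (OFFSET 5): 3+5=8, 8+5=13, 6+5=11, 0+5=5 -> [8, 13, 11, 5] (max |s|=13)
Stage 2 (DIFF): s[0]=8, 13-8=5, 11-13=-2, 5-11=-6 -> [8, 5, -2, -6] (max |s|=8)
Stage 3 (OFFSET 3): 8+3=11, 5+3=8, -2+3=1, -6+3=-3 -> [11, 8, 1, -3] (max |s|=11)
Stage 4 (CLIP 0 12): clip(11,0,12)=11, clip(8,0,12)=8, clip(1,0,12)=1, clip(-3,0,12)=0 -> [11, 8, 1, 0] (max |s|=11)
Stage 5 (CLIP -3 11): clip(11,-3,11)=11, clip(8,-3,11)=8, clip(1,-3,11)=1, clip(0,-3,11)=0 -> [11, 8, 1, 0] (max |s|=11)
Overall max amplitude: 13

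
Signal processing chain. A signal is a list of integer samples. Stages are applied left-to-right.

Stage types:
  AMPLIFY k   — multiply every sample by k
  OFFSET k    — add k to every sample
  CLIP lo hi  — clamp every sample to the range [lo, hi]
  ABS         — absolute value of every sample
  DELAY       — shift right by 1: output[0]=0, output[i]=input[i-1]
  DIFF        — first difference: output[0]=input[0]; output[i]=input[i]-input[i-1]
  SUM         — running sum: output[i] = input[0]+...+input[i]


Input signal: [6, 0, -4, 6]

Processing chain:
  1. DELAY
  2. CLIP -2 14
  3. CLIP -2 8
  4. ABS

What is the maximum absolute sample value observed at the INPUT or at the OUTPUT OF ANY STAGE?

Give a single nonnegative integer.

Answer: 6

Derivation:
Input: [6, 0, -4, 6] (max |s|=6)
Stage 1 (DELAY): [0, 6, 0, -4] = [0, 6, 0, -4] -> [0, 6, 0, -4] (max |s|=6)
Stage 2 (CLIP -2 14): clip(0,-2,14)=0, clip(6,-2,14)=6, clip(0,-2,14)=0, clip(-4,-2,14)=-2 -> [0, 6, 0, -2] (max |s|=6)
Stage 3 (CLIP -2 8): clip(0,-2,8)=0, clip(6,-2,8)=6, clip(0,-2,8)=0, clip(-2,-2,8)=-2 -> [0, 6, 0, -2] (max |s|=6)
Stage 4 (ABS): |0|=0, |6|=6, |0|=0, |-2|=2 -> [0, 6, 0, 2] (max |s|=6)
Overall max amplitude: 6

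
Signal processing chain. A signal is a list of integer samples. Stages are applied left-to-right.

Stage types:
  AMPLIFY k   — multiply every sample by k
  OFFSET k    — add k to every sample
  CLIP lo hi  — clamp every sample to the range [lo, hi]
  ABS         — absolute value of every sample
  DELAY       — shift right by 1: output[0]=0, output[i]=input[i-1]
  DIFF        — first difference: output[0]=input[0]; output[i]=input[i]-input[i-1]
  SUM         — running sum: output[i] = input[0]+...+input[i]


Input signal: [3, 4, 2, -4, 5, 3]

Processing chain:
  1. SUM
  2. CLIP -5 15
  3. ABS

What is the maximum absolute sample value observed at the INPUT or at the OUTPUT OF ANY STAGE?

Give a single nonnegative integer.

Answer: 13

Derivation:
Input: [3, 4, 2, -4, 5, 3] (max |s|=5)
Stage 1 (SUM): sum[0..0]=3, sum[0..1]=7, sum[0..2]=9, sum[0..3]=5, sum[0..4]=10, sum[0..5]=13 -> [3, 7, 9, 5, 10, 13] (max |s|=13)
Stage 2 (CLIP -5 15): clip(3,-5,15)=3, clip(7,-5,15)=7, clip(9,-5,15)=9, clip(5,-5,15)=5, clip(10,-5,15)=10, clip(13,-5,15)=13 -> [3, 7, 9, 5, 10, 13] (max |s|=13)
Stage 3 (ABS): |3|=3, |7|=7, |9|=9, |5|=5, |10|=10, |13|=13 -> [3, 7, 9, 5, 10, 13] (max |s|=13)
Overall max amplitude: 13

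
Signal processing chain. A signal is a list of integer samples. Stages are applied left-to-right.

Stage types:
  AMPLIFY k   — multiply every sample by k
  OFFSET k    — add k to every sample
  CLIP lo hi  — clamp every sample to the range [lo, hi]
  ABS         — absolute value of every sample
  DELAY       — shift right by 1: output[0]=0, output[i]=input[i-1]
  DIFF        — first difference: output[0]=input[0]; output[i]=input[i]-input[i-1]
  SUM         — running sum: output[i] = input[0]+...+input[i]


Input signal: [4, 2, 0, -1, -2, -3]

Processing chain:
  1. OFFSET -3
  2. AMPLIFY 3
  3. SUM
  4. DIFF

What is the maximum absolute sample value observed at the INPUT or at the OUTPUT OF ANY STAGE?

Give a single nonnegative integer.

Input: [4, 2, 0, -1, -2, -3] (max |s|=4)
Stage 1 (OFFSET -3): 4+-3=1, 2+-3=-1, 0+-3=-3, -1+-3=-4, -2+-3=-5, -3+-3=-6 -> [1, -1, -3, -4, -5, -6] (max |s|=6)
Stage 2 (AMPLIFY 3): 1*3=3, -1*3=-3, -3*3=-9, -4*3=-12, -5*3=-15, -6*3=-18 -> [3, -3, -9, -12, -15, -18] (max |s|=18)
Stage 3 (SUM): sum[0..0]=3, sum[0..1]=0, sum[0..2]=-9, sum[0..3]=-21, sum[0..4]=-36, sum[0..5]=-54 -> [3, 0, -9, -21, -36, -54] (max |s|=54)
Stage 4 (DIFF): s[0]=3, 0-3=-3, -9-0=-9, -21--9=-12, -36--21=-15, -54--36=-18 -> [3, -3, -9, -12, -15, -18] (max |s|=18)
Overall max amplitude: 54

Answer: 54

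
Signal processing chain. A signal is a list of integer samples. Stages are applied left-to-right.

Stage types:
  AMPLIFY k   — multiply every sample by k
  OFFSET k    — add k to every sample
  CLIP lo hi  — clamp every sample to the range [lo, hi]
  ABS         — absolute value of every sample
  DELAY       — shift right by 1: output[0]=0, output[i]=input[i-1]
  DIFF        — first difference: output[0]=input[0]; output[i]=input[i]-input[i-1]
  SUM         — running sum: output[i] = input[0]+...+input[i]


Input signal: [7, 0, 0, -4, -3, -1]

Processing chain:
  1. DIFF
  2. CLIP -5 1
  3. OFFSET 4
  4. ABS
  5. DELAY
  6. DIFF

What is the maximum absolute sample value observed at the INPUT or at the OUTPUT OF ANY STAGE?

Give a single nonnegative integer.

Answer: 7

Derivation:
Input: [7, 0, 0, -4, -3, -1] (max |s|=7)
Stage 1 (DIFF): s[0]=7, 0-7=-7, 0-0=0, -4-0=-4, -3--4=1, -1--3=2 -> [7, -7, 0, -4, 1, 2] (max |s|=7)
Stage 2 (CLIP -5 1): clip(7,-5,1)=1, clip(-7,-5,1)=-5, clip(0,-5,1)=0, clip(-4,-5,1)=-4, clip(1,-5,1)=1, clip(2,-5,1)=1 -> [1, -5, 0, -4, 1, 1] (max |s|=5)
Stage 3 (OFFSET 4): 1+4=5, -5+4=-1, 0+4=4, -4+4=0, 1+4=5, 1+4=5 -> [5, -1, 4, 0, 5, 5] (max |s|=5)
Stage 4 (ABS): |5|=5, |-1|=1, |4|=4, |0|=0, |5|=5, |5|=5 -> [5, 1, 4, 0, 5, 5] (max |s|=5)
Stage 5 (DELAY): [0, 5, 1, 4, 0, 5] = [0, 5, 1, 4, 0, 5] -> [0, 5, 1, 4, 0, 5] (max |s|=5)
Stage 6 (DIFF): s[0]=0, 5-0=5, 1-5=-4, 4-1=3, 0-4=-4, 5-0=5 -> [0, 5, -4, 3, -4, 5] (max |s|=5)
Overall max amplitude: 7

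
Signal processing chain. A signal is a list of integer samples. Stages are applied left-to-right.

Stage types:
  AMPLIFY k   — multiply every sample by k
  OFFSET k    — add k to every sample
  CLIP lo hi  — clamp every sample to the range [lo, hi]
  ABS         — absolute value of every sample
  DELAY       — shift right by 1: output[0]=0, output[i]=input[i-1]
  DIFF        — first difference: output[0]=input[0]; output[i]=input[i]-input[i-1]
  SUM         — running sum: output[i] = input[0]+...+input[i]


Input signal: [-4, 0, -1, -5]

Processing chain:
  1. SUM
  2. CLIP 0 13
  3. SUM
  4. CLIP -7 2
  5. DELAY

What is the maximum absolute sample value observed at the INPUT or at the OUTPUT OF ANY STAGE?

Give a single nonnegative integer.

Input: [-4, 0, -1, -5] (max |s|=5)
Stage 1 (SUM): sum[0..0]=-4, sum[0..1]=-4, sum[0..2]=-5, sum[0..3]=-10 -> [-4, -4, -5, -10] (max |s|=10)
Stage 2 (CLIP 0 13): clip(-4,0,13)=0, clip(-4,0,13)=0, clip(-5,0,13)=0, clip(-10,0,13)=0 -> [0, 0, 0, 0] (max |s|=0)
Stage 3 (SUM): sum[0..0]=0, sum[0..1]=0, sum[0..2]=0, sum[0..3]=0 -> [0, 0, 0, 0] (max |s|=0)
Stage 4 (CLIP -7 2): clip(0,-7,2)=0, clip(0,-7,2)=0, clip(0,-7,2)=0, clip(0,-7,2)=0 -> [0, 0, 0, 0] (max |s|=0)
Stage 5 (DELAY): [0, 0, 0, 0] = [0, 0, 0, 0] -> [0, 0, 0, 0] (max |s|=0)
Overall max amplitude: 10

Answer: 10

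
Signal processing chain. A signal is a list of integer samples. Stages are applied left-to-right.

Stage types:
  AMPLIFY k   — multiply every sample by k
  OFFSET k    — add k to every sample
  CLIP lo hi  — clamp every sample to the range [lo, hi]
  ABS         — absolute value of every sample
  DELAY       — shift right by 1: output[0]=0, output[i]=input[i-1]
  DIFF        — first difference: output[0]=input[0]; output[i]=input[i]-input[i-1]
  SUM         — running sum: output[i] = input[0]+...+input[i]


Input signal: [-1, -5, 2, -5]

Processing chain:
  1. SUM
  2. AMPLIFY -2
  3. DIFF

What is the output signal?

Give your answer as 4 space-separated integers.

Answer: 2 10 -4 10

Derivation:
Input: [-1, -5, 2, -5]
Stage 1 (SUM): sum[0..0]=-1, sum[0..1]=-6, sum[0..2]=-4, sum[0..3]=-9 -> [-1, -6, -4, -9]
Stage 2 (AMPLIFY -2): -1*-2=2, -6*-2=12, -4*-2=8, -9*-2=18 -> [2, 12, 8, 18]
Stage 3 (DIFF): s[0]=2, 12-2=10, 8-12=-4, 18-8=10 -> [2, 10, -4, 10]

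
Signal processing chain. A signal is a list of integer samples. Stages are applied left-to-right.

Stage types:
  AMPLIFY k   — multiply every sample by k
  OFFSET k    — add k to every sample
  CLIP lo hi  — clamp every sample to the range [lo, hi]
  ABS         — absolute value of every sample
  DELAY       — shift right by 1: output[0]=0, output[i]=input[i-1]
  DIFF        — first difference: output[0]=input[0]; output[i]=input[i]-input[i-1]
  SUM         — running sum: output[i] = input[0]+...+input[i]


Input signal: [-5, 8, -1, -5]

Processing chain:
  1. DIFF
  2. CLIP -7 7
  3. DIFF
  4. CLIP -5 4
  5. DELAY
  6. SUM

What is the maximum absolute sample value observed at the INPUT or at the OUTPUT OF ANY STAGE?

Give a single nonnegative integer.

Input: [-5, 8, -1, -5] (max |s|=8)
Stage 1 (DIFF): s[0]=-5, 8--5=13, -1-8=-9, -5--1=-4 -> [-5, 13, -9, -4] (max |s|=13)
Stage 2 (CLIP -7 7): clip(-5,-7,7)=-5, clip(13,-7,7)=7, clip(-9,-7,7)=-7, clip(-4,-7,7)=-4 -> [-5, 7, -7, -4] (max |s|=7)
Stage 3 (DIFF): s[0]=-5, 7--5=12, -7-7=-14, -4--7=3 -> [-5, 12, -14, 3] (max |s|=14)
Stage 4 (CLIP -5 4): clip(-5,-5,4)=-5, clip(12,-5,4)=4, clip(-14,-5,4)=-5, clip(3,-5,4)=3 -> [-5, 4, -5, 3] (max |s|=5)
Stage 5 (DELAY): [0, -5, 4, -5] = [0, -5, 4, -5] -> [0, -5, 4, -5] (max |s|=5)
Stage 6 (SUM): sum[0..0]=0, sum[0..1]=-5, sum[0..2]=-1, sum[0..3]=-6 -> [0, -5, -1, -6] (max |s|=6)
Overall max amplitude: 14

Answer: 14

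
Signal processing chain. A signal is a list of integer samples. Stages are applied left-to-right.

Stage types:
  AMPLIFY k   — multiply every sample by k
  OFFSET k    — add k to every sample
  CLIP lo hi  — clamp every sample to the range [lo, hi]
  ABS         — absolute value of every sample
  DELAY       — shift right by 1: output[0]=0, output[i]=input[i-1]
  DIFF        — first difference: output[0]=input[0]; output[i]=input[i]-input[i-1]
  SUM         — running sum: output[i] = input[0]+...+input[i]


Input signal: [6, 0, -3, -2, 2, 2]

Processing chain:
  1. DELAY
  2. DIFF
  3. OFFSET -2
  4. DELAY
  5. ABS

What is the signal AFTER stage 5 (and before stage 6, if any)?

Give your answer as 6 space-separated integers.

Input: [6, 0, -3, -2, 2, 2]
Stage 1 (DELAY): [0, 6, 0, -3, -2, 2] = [0, 6, 0, -3, -2, 2] -> [0, 6, 0, -3, -2, 2]
Stage 2 (DIFF): s[0]=0, 6-0=6, 0-6=-6, -3-0=-3, -2--3=1, 2--2=4 -> [0, 6, -6, -3, 1, 4]
Stage 3 (OFFSET -2): 0+-2=-2, 6+-2=4, -6+-2=-8, -3+-2=-5, 1+-2=-1, 4+-2=2 -> [-2, 4, -8, -5, -1, 2]
Stage 4 (DELAY): [0, -2, 4, -8, -5, -1] = [0, -2, 4, -8, -5, -1] -> [0, -2, 4, -8, -5, -1]
Stage 5 (ABS): |0|=0, |-2|=2, |4|=4, |-8|=8, |-5|=5, |-1|=1 -> [0, 2, 4, 8, 5, 1]

Answer: 0 2 4 8 5 1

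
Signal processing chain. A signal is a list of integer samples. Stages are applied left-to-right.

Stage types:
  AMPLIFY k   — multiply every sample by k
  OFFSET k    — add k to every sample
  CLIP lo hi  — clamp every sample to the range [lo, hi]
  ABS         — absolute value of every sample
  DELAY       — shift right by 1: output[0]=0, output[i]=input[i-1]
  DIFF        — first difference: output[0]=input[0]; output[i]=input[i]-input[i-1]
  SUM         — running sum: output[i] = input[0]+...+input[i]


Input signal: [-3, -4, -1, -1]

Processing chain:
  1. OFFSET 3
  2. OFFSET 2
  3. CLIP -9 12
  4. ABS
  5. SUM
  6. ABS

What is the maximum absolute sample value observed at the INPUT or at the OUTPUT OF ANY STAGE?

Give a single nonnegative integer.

Input: [-3, -4, -1, -1] (max |s|=4)
Stage 1 (OFFSET 3): -3+3=0, -4+3=-1, -1+3=2, -1+3=2 -> [0, -1, 2, 2] (max |s|=2)
Stage 2 (OFFSET 2): 0+2=2, -1+2=1, 2+2=4, 2+2=4 -> [2, 1, 4, 4] (max |s|=4)
Stage 3 (CLIP -9 12): clip(2,-9,12)=2, clip(1,-9,12)=1, clip(4,-9,12)=4, clip(4,-9,12)=4 -> [2, 1, 4, 4] (max |s|=4)
Stage 4 (ABS): |2|=2, |1|=1, |4|=4, |4|=4 -> [2, 1, 4, 4] (max |s|=4)
Stage 5 (SUM): sum[0..0]=2, sum[0..1]=3, sum[0..2]=7, sum[0..3]=11 -> [2, 3, 7, 11] (max |s|=11)
Stage 6 (ABS): |2|=2, |3|=3, |7|=7, |11|=11 -> [2, 3, 7, 11] (max |s|=11)
Overall max amplitude: 11

Answer: 11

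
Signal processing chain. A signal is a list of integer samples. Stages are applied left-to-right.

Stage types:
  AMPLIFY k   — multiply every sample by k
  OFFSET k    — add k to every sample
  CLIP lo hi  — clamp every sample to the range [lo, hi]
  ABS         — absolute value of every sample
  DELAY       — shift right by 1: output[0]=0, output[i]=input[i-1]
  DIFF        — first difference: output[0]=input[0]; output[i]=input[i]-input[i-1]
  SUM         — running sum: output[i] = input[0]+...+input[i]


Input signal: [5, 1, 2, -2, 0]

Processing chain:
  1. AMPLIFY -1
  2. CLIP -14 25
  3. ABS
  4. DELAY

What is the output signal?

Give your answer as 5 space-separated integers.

Input: [5, 1, 2, -2, 0]
Stage 1 (AMPLIFY -1): 5*-1=-5, 1*-1=-1, 2*-1=-2, -2*-1=2, 0*-1=0 -> [-5, -1, -2, 2, 0]
Stage 2 (CLIP -14 25): clip(-5,-14,25)=-5, clip(-1,-14,25)=-1, clip(-2,-14,25)=-2, clip(2,-14,25)=2, clip(0,-14,25)=0 -> [-5, -1, -2, 2, 0]
Stage 3 (ABS): |-5|=5, |-1|=1, |-2|=2, |2|=2, |0|=0 -> [5, 1, 2, 2, 0]
Stage 4 (DELAY): [0, 5, 1, 2, 2] = [0, 5, 1, 2, 2] -> [0, 5, 1, 2, 2]

Answer: 0 5 1 2 2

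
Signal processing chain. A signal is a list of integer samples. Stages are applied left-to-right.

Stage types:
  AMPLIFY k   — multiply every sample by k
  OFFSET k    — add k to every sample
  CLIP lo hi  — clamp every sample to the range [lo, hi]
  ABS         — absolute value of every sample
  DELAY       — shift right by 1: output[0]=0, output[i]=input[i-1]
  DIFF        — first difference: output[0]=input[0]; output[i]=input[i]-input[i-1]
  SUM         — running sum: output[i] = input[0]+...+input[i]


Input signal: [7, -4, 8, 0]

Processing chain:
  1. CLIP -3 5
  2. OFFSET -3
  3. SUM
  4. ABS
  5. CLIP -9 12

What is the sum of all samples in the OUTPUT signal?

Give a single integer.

Input: [7, -4, 8, 0]
Stage 1 (CLIP -3 5): clip(7,-3,5)=5, clip(-4,-3,5)=-3, clip(8,-3,5)=5, clip(0,-3,5)=0 -> [5, -3, 5, 0]
Stage 2 (OFFSET -3): 5+-3=2, -3+-3=-6, 5+-3=2, 0+-3=-3 -> [2, -6, 2, -3]
Stage 3 (SUM): sum[0..0]=2, sum[0..1]=-4, sum[0..2]=-2, sum[0..3]=-5 -> [2, -4, -2, -5]
Stage 4 (ABS): |2|=2, |-4|=4, |-2|=2, |-5|=5 -> [2, 4, 2, 5]
Stage 5 (CLIP -9 12): clip(2,-9,12)=2, clip(4,-9,12)=4, clip(2,-9,12)=2, clip(5,-9,12)=5 -> [2, 4, 2, 5]
Output sum: 13

Answer: 13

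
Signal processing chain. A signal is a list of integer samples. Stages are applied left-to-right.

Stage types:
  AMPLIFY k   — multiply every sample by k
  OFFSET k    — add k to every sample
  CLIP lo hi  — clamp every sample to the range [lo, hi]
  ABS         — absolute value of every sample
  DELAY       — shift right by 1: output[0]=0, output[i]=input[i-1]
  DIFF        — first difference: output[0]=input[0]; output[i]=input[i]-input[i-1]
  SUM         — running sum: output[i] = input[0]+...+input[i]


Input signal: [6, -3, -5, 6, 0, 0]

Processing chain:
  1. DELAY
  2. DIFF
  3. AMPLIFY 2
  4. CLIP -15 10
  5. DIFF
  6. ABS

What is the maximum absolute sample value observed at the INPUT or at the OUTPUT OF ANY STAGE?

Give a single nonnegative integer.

Input: [6, -3, -5, 6, 0, 0] (max |s|=6)
Stage 1 (DELAY): [0, 6, -3, -5, 6, 0] = [0, 6, -3, -5, 6, 0] -> [0, 6, -3, -5, 6, 0] (max |s|=6)
Stage 2 (DIFF): s[0]=0, 6-0=6, -3-6=-9, -5--3=-2, 6--5=11, 0-6=-6 -> [0, 6, -9, -2, 11, -6] (max |s|=11)
Stage 3 (AMPLIFY 2): 0*2=0, 6*2=12, -9*2=-18, -2*2=-4, 11*2=22, -6*2=-12 -> [0, 12, -18, -4, 22, -12] (max |s|=22)
Stage 4 (CLIP -15 10): clip(0,-15,10)=0, clip(12,-15,10)=10, clip(-18,-15,10)=-15, clip(-4,-15,10)=-4, clip(22,-15,10)=10, clip(-12,-15,10)=-12 -> [0, 10, -15, -4, 10, -12] (max |s|=15)
Stage 5 (DIFF): s[0]=0, 10-0=10, -15-10=-25, -4--15=11, 10--4=14, -12-10=-22 -> [0, 10, -25, 11, 14, -22] (max |s|=25)
Stage 6 (ABS): |0|=0, |10|=10, |-25|=25, |11|=11, |14|=14, |-22|=22 -> [0, 10, 25, 11, 14, 22] (max |s|=25)
Overall max amplitude: 25

Answer: 25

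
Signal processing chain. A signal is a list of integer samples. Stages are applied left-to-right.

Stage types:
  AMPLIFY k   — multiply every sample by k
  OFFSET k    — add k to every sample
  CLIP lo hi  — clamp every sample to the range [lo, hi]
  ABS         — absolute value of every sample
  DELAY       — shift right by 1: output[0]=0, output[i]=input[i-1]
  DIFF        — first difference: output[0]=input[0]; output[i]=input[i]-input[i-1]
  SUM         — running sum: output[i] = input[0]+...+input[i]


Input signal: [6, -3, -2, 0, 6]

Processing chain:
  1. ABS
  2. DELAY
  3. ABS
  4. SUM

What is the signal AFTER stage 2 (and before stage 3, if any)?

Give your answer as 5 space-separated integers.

Input: [6, -3, -2, 0, 6]
Stage 1 (ABS): |6|=6, |-3|=3, |-2|=2, |0|=0, |6|=6 -> [6, 3, 2, 0, 6]
Stage 2 (DELAY): [0, 6, 3, 2, 0] = [0, 6, 3, 2, 0] -> [0, 6, 3, 2, 0]

Answer: 0 6 3 2 0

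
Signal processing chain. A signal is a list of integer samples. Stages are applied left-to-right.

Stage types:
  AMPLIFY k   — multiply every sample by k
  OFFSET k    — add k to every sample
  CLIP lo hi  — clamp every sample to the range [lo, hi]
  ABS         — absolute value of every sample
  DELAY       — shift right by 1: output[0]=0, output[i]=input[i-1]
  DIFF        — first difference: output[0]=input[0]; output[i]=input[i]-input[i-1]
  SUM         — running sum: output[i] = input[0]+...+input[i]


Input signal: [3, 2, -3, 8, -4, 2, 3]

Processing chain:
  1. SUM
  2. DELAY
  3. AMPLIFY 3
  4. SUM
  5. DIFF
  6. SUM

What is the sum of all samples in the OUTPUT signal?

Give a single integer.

Answer: 303

Derivation:
Input: [3, 2, -3, 8, -4, 2, 3]
Stage 1 (SUM): sum[0..0]=3, sum[0..1]=5, sum[0..2]=2, sum[0..3]=10, sum[0..4]=6, sum[0..5]=8, sum[0..6]=11 -> [3, 5, 2, 10, 6, 8, 11]
Stage 2 (DELAY): [0, 3, 5, 2, 10, 6, 8] = [0, 3, 5, 2, 10, 6, 8] -> [0, 3, 5, 2, 10, 6, 8]
Stage 3 (AMPLIFY 3): 0*3=0, 3*3=9, 5*3=15, 2*3=6, 10*3=30, 6*3=18, 8*3=24 -> [0, 9, 15, 6, 30, 18, 24]
Stage 4 (SUM): sum[0..0]=0, sum[0..1]=9, sum[0..2]=24, sum[0..3]=30, sum[0..4]=60, sum[0..5]=78, sum[0..6]=102 -> [0, 9, 24, 30, 60, 78, 102]
Stage 5 (DIFF): s[0]=0, 9-0=9, 24-9=15, 30-24=6, 60-30=30, 78-60=18, 102-78=24 -> [0, 9, 15, 6, 30, 18, 24]
Stage 6 (SUM): sum[0..0]=0, sum[0..1]=9, sum[0..2]=24, sum[0..3]=30, sum[0..4]=60, sum[0..5]=78, sum[0..6]=102 -> [0, 9, 24, 30, 60, 78, 102]
Output sum: 303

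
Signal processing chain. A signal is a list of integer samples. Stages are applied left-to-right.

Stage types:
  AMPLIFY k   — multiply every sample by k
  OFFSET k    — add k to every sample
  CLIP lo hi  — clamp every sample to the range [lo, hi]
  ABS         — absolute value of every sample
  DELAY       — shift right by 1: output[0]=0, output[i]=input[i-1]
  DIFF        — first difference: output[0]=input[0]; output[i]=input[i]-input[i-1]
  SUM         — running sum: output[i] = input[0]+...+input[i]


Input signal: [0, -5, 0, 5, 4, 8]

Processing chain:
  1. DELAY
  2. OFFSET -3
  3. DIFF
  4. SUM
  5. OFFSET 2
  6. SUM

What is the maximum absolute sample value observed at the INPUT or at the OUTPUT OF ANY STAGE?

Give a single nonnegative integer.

Answer: 9

Derivation:
Input: [0, -5, 0, 5, 4, 8] (max |s|=8)
Stage 1 (DELAY): [0, 0, -5, 0, 5, 4] = [0, 0, -5, 0, 5, 4] -> [0, 0, -5, 0, 5, 4] (max |s|=5)
Stage 2 (OFFSET -3): 0+-3=-3, 0+-3=-3, -5+-3=-8, 0+-3=-3, 5+-3=2, 4+-3=1 -> [-3, -3, -8, -3, 2, 1] (max |s|=8)
Stage 3 (DIFF): s[0]=-3, -3--3=0, -8--3=-5, -3--8=5, 2--3=5, 1-2=-1 -> [-3, 0, -5, 5, 5, -1] (max |s|=5)
Stage 4 (SUM): sum[0..0]=-3, sum[0..1]=-3, sum[0..2]=-8, sum[0..3]=-3, sum[0..4]=2, sum[0..5]=1 -> [-3, -3, -8, -3, 2, 1] (max |s|=8)
Stage 5 (OFFSET 2): -3+2=-1, -3+2=-1, -8+2=-6, -3+2=-1, 2+2=4, 1+2=3 -> [-1, -1, -6, -1, 4, 3] (max |s|=6)
Stage 6 (SUM): sum[0..0]=-1, sum[0..1]=-2, sum[0..2]=-8, sum[0..3]=-9, sum[0..4]=-5, sum[0..5]=-2 -> [-1, -2, -8, -9, -5, -2] (max |s|=9)
Overall max amplitude: 9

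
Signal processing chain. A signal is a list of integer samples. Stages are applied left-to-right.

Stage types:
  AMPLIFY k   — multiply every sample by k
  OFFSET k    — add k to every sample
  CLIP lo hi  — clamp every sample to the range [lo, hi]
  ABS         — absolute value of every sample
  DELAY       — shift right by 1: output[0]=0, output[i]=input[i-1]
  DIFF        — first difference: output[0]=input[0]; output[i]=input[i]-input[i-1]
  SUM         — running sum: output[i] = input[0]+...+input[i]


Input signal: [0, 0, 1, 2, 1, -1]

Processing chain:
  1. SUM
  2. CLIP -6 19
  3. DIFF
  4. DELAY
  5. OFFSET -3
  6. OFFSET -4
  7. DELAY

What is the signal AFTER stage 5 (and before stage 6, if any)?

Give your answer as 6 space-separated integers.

Input: [0, 0, 1, 2, 1, -1]
Stage 1 (SUM): sum[0..0]=0, sum[0..1]=0, sum[0..2]=1, sum[0..3]=3, sum[0..4]=4, sum[0..5]=3 -> [0, 0, 1, 3, 4, 3]
Stage 2 (CLIP -6 19): clip(0,-6,19)=0, clip(0,-6,19)=0, clip(1,-6,19)=1, clip(3,-6,19)=3, clip(4,-6,19)=4, clip(3,-6,19)=3 -> [0, 0, 1, 3, 4, 3]
Stage 3 (DIFF): s[0]=0, 0-0=0, 1-0=1, 3-1=2, 4-3=1, 3-4=-1 -> [0, 0, 1, 2, 1, -1]
Stage 4 (DELAY): [0, 0, 0, 1, 2, 1] = [0, 0, 0, 1, 2, 1] -> [0, 0, 0, 1, 2, 1]
Stage 5 (OFFSET -3): 0+-3=-3, 0+-3=-3, 0+-3=-3, 1+-3=-2, 2+-3=-1, 1+-3=-2 -> [-3, -3, -3, -2, -1, -2]

Answer: -3 -3 -3 -2 -1 -2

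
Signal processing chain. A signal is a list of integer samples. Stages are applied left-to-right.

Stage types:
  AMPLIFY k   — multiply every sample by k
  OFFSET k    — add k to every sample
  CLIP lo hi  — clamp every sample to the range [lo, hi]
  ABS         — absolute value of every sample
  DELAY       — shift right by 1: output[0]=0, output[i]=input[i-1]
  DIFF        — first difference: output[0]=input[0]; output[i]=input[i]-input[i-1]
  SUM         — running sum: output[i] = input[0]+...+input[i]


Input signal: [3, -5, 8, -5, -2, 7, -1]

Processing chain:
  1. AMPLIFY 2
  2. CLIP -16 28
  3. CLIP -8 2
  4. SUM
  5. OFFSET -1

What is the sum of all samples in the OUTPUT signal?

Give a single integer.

Answer: -73

Derivation:
Input: [3, -5, 8, -5, -2, 7, -1]
Stage 1 (AMPLIFY 2): 3*2=6, -5*2=-10, 8*2=16, -5*2=-10, -2*2=-4, 7*2=14, -1*2=-2 -> [6, -10, 16, -10, -4, 14, -2]
Stage 2 (CLIP -16 28): clip(6,-16,28)=6, clip(-10,-16,28)=-10, clip(16,-16,28)=16, clip(-10,-16,28)=-10, clip(-4,-16,28)=-4, clip(14,-16,28)=14, clip(-2,-16,28)=-2 -> [6, -10, 16, -10, -4, 14, -2]
Stage 3 (CLIP -8 2): clip(6,-8,2)=2, clip(-10,-8,2)=-8, clip(16,-8,2)=2, clip(-10,-8,2)=-8, clip(-4,-8,2)=-4, clip(14,-8,2)=2, clip(-2,-8,2)=-2 -> [2, -8, 2, -8, -4, 2, -2]
Stage 4 (SUM): sum[0..0]=2, sum[0..1]=-6, sum[0..2]=-4, sum[0..3]=-12, sum[0..4]=-16, sum[0..5]=-14, sum[0..6]=-16 -> [2, -6, -4, -12, -16, -14, -16]
Stage 5 (OFFSET -1): 2+-1=1, -6+-1=-7, -4+-1=-5, -12+-1=-13, -16+-1=-17, -14+-1=-15, -16+-1=-17 -> [1, -7, -5, -13, -17, -15, -17]
Output sum: -73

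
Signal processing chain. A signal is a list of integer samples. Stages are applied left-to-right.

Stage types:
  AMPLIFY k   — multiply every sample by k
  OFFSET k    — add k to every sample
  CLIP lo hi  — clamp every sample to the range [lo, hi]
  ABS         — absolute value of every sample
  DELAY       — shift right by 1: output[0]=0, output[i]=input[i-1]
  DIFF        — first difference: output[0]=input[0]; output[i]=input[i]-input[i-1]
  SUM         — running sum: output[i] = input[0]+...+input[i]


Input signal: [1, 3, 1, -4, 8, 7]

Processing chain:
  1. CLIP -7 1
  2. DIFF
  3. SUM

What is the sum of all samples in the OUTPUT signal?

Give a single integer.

Input: [1, 3, 1, -4, 8, 7]
Stage 1 (CLIP -7 1): clip(1,-7,1)=1, clip(3,-7,1)=1, clip(1,-7,1)=1, clip(-4,-7,1)=-4, clip(8,-7,1)=1, clip(7,-7,1)=1 -> [1, 1, 1, -4, 1, 1]
Stage 2 (DIFF): s[0]=1, 1-1=0, 1-1=0, -4-1=-5, 1--4=5, 1-1=0 -> [1, 0, 0, -5, 5, 0]
Stage 3 (SUM): sum[0..0]=1, sum[0..1]=1, sum[0..2]=1, sum[0..3]=-4, sum[0..4]=1, sum[0..5]=1 -> [1, 1, 1, -4, 1, 1]
Output sum: 1

Answer: 1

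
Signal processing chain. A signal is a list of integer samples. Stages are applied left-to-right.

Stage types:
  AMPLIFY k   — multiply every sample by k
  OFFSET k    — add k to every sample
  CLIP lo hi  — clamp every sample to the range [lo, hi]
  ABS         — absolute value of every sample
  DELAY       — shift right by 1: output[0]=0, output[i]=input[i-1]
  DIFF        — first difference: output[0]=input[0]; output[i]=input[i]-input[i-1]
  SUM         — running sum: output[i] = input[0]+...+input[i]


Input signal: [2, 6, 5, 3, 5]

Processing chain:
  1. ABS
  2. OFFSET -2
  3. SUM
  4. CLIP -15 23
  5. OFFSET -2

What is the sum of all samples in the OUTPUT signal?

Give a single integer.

Answer: 20

Derivation:
Input: [2, 6, 5, 3, 5]
Stage 1 (ABS): |2|=2, |6|=6, |5|=5, |3|=3, |5|=5 -> [2, 6, 5, 3, 5]
Stage 2 (OFFSET -2): 2+-2=0, 6+-2=4, 5+-2=3, 3+-2=1, 5+-2=3 -> [0, 4, 3, 1, 3]
Stage 3 (SUM): sum[0..0]=0, sum[0..1]=4, sum[0..2]=7, sum[0..3]=8, sum[0..4]=11 -> [0, 4, 7, 8, 11]
Stage 4 (CLIP -15 23): clip(0,-15,23)=0, clip(4,-15,23)=4, clip(7,-15,23)=7, clip(8,-15,23)=8, clip(11,-15,23)=11 -> [0, 4, 7, 8, 11]
Stage 5 (OFFSET -2): 0+-2=-2, 4+-2=2, 7+-2=5, 8+-2=6, 11+-2=9 -> [-2, 2, 5, 6, 9]
Output sum: 20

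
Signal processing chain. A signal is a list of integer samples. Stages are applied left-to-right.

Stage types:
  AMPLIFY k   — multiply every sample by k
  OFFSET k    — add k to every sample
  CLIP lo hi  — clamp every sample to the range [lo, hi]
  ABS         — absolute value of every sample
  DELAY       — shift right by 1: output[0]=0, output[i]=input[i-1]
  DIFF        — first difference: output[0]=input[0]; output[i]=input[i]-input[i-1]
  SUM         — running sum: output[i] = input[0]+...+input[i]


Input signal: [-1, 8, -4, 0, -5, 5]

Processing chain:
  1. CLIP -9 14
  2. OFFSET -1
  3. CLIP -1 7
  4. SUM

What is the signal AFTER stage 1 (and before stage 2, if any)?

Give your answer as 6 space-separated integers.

Answer: -1 8 -4 0 -5 5

Derivation:
Input: [-1, 8, -4, 0, -5, 5]
Stage 1 (CLIP -9 14): clip(-1,-9,14)=-1, clip(8,-9,14)=8, clip(-4,-9,14)=-4, clip(0,-9,14)=0, clip(-5,-9,14)=-5, clip(5,-9,14)=5 -> [-1, 8, -4, 0, -5, 5]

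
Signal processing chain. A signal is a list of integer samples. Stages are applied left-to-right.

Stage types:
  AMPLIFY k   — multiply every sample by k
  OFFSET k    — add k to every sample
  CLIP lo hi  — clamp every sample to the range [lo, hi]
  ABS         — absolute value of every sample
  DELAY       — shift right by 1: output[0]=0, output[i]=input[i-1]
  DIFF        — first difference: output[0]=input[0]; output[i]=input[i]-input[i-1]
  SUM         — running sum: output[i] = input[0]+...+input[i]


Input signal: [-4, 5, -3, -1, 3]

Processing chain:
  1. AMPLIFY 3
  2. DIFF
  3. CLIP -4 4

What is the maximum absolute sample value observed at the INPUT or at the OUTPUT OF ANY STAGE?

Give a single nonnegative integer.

Input: [-4, 5, -3, -1, 3] (max |s|=5)
Stage 1 (AMPLIFY 3): -4*3=-12, 5*3=15, -3*3=-9, -1*3=-3, 3*3=9 -> [-12, 15, -9, -3, 9] (max |s|=15)
Stage 2 (DIFF): s[0]=-12, 15--12=27, -9-15=-24, -3--9=6, 9--3=12 -> [-12, 27, -24, 6, 12] (max |s|=27)
Stage 3 (CLIP -4 4): clip(-12,-4,4)=-4, clip(27,-4,4)=4, clip(-24,-4,4)=-4, clip(6,-4,4)=4, clip(12,-4,4)=4 -> [-4, 4, -4, 4, 4] (max |s|=4)
Overall max amplitude: 27

Answer: 27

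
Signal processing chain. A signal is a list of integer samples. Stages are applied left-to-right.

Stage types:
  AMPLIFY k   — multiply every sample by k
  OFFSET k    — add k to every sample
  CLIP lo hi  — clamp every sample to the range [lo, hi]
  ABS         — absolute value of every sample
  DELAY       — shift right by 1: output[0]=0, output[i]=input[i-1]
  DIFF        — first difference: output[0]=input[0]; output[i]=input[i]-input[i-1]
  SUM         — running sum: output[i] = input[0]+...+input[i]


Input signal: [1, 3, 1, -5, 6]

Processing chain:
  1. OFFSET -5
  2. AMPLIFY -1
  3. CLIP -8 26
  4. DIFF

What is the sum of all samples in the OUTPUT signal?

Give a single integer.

Answer: -1

Derivation:
Input: [1, 3, 1, -5, 6]
Stage 1 (OFFSET -5): 1+-5=-4, 3+-5=-2, 1+-5=-4, -5+-5=-10, 6+-5=1 -> [-4, -2, -4, -10, 1]
Stage 2 (AMPLIFY -1): -4*-1=4, -2*-1=2, -4*-1=4, -10*-1=10, 1*-1=-1 -> [4, 2, 4, 10, -1]
Stage 3 (CLIP -8 26): clip(4,-8,26)=4, clip(2,-8,26)=2, clip(4,-8,26)=4, clip(10,-8,26)=10, clip(-1,-8,26)=-1 -> [4, 2, 4, 10, -1]
Stage 4 (DIFF): s[0]=4, 2-4=-2, 4-2=2, 10-4=6, -1-10=-11 -> [4, -2, 2, 6, -11]
Output sum: -1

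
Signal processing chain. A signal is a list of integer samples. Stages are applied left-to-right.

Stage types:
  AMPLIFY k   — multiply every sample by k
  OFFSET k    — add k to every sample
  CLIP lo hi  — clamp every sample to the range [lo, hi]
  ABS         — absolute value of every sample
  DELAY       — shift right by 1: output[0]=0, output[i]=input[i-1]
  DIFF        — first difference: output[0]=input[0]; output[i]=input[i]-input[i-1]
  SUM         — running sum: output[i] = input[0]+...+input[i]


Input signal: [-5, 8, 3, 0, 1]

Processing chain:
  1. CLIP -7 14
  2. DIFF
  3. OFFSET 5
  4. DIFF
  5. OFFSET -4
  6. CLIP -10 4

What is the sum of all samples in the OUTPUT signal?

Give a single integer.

Answer: -12

Derivation:
Input: [-5, 8, 3, 0, 1]
Stage 1 (CLIP -7 14): clip(-5,-7,14)=-5, clip(8,-7,14)=8, clip(3,-7,14)=3, clip(0,-7,14)=0, clip(1,-7,14)=1 -> [-5, 8, 3, 0, 1]
Stage 2 (DIFF): s[0]=-5, 8--5=13, 3-8=-5, 0-3=-3, 1-0=1 -> [-5, 13, -5, -3, 1]
Stage 3 (OFFSET 5): -5+5=0, 13+5=18, -5+5=0, -3+5=2, 1+5=6 -> [0, 18, 0, 2, 6]
Stage 4 (DIFF): s[0]=0, 18-0=18, 0-18=-18, 2-0=2, 6-2=4 -> [0, 18, -18, 2, 4]
Stage 5 (OFFSET -4): 0+-4=-4, 18+-4=14, -18+-4=-22, 2+-4=-2, 4+-4=0 -> [-4, 14, -22, -2, 0]
Stage 6 (CLIP -10 4): clip(-4,-10,4)=-4, clip(14,-10,4)=4, clip(-22,-10,4)=-10, clip(-2,-10,4)=-2, clip(0,-10,4)=0 -> [-4, 4, -10, -2, 0]
Output sum: -12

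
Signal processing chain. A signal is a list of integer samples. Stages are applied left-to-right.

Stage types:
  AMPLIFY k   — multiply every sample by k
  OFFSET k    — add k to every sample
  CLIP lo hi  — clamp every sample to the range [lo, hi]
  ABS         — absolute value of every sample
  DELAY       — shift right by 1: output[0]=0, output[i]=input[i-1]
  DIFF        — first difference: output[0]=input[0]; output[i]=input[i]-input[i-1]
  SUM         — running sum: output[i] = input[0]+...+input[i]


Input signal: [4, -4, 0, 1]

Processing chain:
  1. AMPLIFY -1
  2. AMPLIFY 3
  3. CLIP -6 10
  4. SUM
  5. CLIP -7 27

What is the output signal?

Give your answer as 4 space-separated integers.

Answer: -6 4 4 1

Derivation:
Input: [4, -4, 0, 1]
Stage 1 (AMPLIFY -1): 4*-1=-4, -4*-1=4, 0*-1=0, 1*-1=-1 -> [-4, 4, 0, -1]
Stage 2 (AMPLIFY 3): -4*3=-12, 4*3=12, 0*3=0, -1*3=-3 -> [-12, 12, 0, -3]
Stage 3 (CLIP -6 10): clip(-12,-6,10)=-6, clip(12,-6,10)=10, clip(0,-6,10)=0, clip(-3,-6,10)=-3 -> [-6, 10, 0, -3]
Stage 4 (SUM): sum[0..0]=-6, sum[0..1]=4, sum[0..2]=4, sum[0..3]=1 -> [-6, 4, 4, 1]
Stage 5 (CLIP -7 27): clip(-6,-7,27)=-6, clip(4,-7,27)=4, clip(4,-7,27)=4, clip(1,-7,27)=1 -> [-6, 4, 4, 1]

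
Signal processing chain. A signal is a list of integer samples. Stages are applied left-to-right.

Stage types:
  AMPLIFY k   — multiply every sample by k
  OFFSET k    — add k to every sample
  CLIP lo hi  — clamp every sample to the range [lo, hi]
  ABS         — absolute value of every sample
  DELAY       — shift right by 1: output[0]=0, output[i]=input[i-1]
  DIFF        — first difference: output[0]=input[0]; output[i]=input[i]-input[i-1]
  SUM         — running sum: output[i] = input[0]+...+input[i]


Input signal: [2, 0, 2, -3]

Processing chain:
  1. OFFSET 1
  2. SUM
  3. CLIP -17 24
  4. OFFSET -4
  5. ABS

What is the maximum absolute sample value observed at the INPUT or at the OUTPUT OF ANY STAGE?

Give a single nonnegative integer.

Answer: 7

Derivation:
Input: [2, 0, 2, -3] (max |s|=3)
Stage 1 (OFFSET 1): 2+1=3, 0+1=1, 2+1=3, -3+1=-2 -> [3, 1, 3, -2] (max |s|=3)
Stage 2 (SUM): sum[0..0]=3, sum[0..1]=4, sum[0..2]=7, sum[0..3]=5 -> [3, 4, 7, 5] (max |s|=7)
Stage 3 (CLIP -17 24): clip(3,-17,24)=3, clip(4,-17,24)=4, clip(7,-17,24)=7, clip(5,-17,24)=5 -> [3, 4, 7, 5] (max |s|=7)
Stage 4 (OFFSET -4): 3+-4=-1, 4+-4=0, 7+-4=3, 5+-4=1 -> [-1, 0, 3, 1] (max |s|=3)
Stage 5 (ABS): |-1|=1, |0|=0, |3|=3, |1|=1 -> [1, 0, 3, 1] (max |s|=3)
Overall max amplitude: 7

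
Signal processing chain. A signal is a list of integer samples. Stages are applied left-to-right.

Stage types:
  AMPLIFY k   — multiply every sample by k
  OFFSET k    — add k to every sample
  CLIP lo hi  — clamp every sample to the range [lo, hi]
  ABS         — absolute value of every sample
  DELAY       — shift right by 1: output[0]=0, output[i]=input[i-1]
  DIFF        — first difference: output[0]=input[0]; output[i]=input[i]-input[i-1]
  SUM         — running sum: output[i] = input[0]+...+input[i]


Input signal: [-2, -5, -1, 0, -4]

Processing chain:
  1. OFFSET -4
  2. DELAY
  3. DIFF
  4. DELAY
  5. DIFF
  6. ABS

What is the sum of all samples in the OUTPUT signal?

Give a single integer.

Answer: 16

Derivation:
Input: [-2, -5, -1, 0, -4]
Stage 1 (OFFSET -4): -2+-4=-6, -5+-4=-9, -1+-4=-5, 0+-4=-4, -4+-4=-8 -> [-6, -9, -5, -4, -8]
Stage 2 (DELAY): [0, -6, -9, -5, -4] = [0, -6, -9, -5, -4] -> [0, -6, -9, -5, -4]
Stage 3 (DIFF): s[0]=0, -6-0=-6, -9--6=-3, -5--9=4, -4--5=1 -> [0, -6, -3, 4, 1]
Stage 4 (DELAY): [0, 0, -6, -3, 4] = [0, 0, -6, -3, 4] -> [0, 0, -6, -3, 4]
Stage 5 (DIFF): s[0]=0, 0-0=0, -6-0=-6, -3--6=3, 4--3=7 -> [0, 0, -6, 3, 7]
Stage 6 (ABS): |0|=0, |0|=0, |-6|=6, |3|=3, |7|=7 -> [0, 0, 6, 3, 7]
Output sum: 16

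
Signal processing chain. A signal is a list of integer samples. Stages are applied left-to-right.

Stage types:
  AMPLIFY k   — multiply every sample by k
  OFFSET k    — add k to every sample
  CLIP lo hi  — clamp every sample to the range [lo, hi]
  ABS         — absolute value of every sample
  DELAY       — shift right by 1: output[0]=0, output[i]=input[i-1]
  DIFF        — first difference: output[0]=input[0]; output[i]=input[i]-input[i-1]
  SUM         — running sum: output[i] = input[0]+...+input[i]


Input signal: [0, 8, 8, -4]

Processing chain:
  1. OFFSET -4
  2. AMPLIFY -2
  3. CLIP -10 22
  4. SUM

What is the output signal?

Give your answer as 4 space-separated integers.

Input: [0, 8, 8, -4]
Stage 1 (OFFSET -4): 0+-4=-4, 8+-4=4, 8+-4=4, -4+-4=-8 -> [-4, 4, 4, -8]
Stage 2 (AMPLIFY -2): -4*-2=8, 4*-2=-8, 4*-2=-8, -8*-2=16 -> [8, -8, -8, 16]
Stage 3 (CLIP -10 22): clip(8,-10,22)=8, clip(-8,-10,22)=-8, clip(-8,-10,22)=-8, clip(16,-10,22)=16 -> [8, -8, -8, 16]
Stage 4 (SUM): sum[0..0]=8, sum[0..1]=0, sum[0..2]=-8, sum[0..3]=8 -> [8, 0, -8, 8]

Answer: 8 0 -8 8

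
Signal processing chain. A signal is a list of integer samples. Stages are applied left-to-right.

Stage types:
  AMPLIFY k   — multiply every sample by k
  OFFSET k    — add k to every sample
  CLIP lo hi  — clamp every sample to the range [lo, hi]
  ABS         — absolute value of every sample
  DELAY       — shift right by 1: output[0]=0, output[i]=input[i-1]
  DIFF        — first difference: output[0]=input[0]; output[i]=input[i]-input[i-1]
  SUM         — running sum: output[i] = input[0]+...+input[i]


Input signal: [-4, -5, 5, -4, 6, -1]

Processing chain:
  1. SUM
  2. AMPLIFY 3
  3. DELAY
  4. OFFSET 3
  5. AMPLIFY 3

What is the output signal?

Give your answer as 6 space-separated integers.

Answer: 9 -27 -72 -27 -63 -9

Derivation:
Input: [-4, -5, 5, -4, 6, -1]
Stage 1 (SUM): sum[0..0]=-4, sum[0..1]=-9, sum[0..2]=-4, sum[0..3]=-8, sum[0..4]=-2, sum[0..5]=-3 -> [-4, -9, -4, -8, -2, -3]
Stage 2 (AMPLIFY 3): -4*3=-12, -9*3=-27, -4*3=-12, -8*3=-24, -2*3=-6, -3*3=-9 -> [-12, -27, -12, -24, -6, -9]
Stage 3 (DELAY): [0, -12, -27, -12, -24, -6] = [0, -12, -27, -12, -24, -6] -> [0, -12, -27, -12, -24, -6]
Stage 4 (OFFSET 3): 0+3=3, -12+3=-9, -27+3=-24, -12+3=-9, -24+3=-21, -6+3=-3 -> [3, -9, -24, -9, -21, -3]
Stage 5 (AMPLIFY 3): 3*3=9, -9*3=-27, -24*3=-72, -9*3=-27, -21*3=-63, -3*3=-9 -> [9, -27, -72, -27, -63, -9]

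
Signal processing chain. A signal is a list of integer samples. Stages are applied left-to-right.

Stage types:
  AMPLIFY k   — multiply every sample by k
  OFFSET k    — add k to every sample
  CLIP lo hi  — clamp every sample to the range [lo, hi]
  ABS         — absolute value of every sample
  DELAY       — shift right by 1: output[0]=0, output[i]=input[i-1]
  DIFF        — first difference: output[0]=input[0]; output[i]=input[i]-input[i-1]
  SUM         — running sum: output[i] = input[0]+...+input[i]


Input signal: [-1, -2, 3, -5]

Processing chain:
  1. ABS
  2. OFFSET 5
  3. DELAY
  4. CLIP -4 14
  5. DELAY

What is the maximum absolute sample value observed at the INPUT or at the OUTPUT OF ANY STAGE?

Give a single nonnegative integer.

Input: [-1, -2, 3, -5] (max |s|=5)
Stage 1 (ABS): |-1|=1, |-2|=2, |3|=3, |-5|=5 -> [1, 2, 3, 5] (max |s|=5)
Stage 2 (OFFSET 5): 1+5=6, 2+5=7, 3+5=8, 5+5=10 -> [6, 7, 8, 10] (max |s|=10)
Stage 3 (DELAY): [0, 6, 7, 8] = [0, 6, 7, 8] -> [0, 6, 7, 8] (max |s|=8)
Stage 4 (CLIP -4 14): clip(0,-4,14)=0, clip(6,-4,14)=6, clip(7,-4,14)=7, clip(8,-4,14)=8 -> [0, 6, 7, 8] (max |s|=8)
Stage 5 (DELAY): [0, 0, 6, 7] = [0, 0, 6, 7] -> [0, 0, 6, 7] (max |s|=7)
Overall max amplitude: 10

Answer: 10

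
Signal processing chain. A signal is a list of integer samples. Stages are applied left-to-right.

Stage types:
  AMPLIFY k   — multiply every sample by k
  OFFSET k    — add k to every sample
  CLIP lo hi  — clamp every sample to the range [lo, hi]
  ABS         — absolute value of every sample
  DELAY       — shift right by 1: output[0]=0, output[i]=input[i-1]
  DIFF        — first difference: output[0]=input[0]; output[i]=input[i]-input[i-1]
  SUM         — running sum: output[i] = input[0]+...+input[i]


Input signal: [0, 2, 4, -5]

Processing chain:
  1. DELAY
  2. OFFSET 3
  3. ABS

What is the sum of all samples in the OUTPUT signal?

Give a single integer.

Input: [0, 2, 4, -5]
Stage 1 (DELAY): [0, 0, 2, 4] = [0, 0, 2, 4] -> [0, 0, 2, 4]
Stage 2 (OFFSET 3): 0+3=3, 0+3=3, 2+3=5, 4+3=7 -> [3, 3, 5, 7]
Stage 3 (ABS): |3|=3, |3|=3, |5|=5, |7|=7 -> [3, 3, 5, 7]
Output sum: 18

Answer: 18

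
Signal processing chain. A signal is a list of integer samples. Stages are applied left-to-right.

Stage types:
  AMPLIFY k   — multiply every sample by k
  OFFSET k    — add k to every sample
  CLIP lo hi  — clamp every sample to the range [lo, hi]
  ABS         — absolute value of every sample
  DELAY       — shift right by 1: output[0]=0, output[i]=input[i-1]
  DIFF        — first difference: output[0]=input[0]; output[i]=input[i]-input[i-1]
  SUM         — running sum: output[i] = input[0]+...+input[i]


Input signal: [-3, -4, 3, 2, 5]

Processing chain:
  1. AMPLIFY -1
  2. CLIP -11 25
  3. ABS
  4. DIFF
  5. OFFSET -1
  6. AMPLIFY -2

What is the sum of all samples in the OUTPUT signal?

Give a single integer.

Answer: 0

Derivation:
Input: [-3, -4, 3, 2, 5]
Stage 1 (AMPLIFY -1): -3*-1=3, -4*-1=4, 3*-1=-3, 2*-1=-2, 5*-1=-5 -> [3, 4, -3, -2, -5]
Stage 2 (CLIP -11 25): clip(3,-11,25)=3, clip(4,-11,25)=4, clip(-3,-11,25)=-3, clip(-2,-11,25)=-2, clip(-5,-11,25)=-5 -> [3, 4, -3, -2, -5]
Stage 3 (ABS): |3|=3, |4|=4, |-3|=3, |-2|=2, |-5|=5 -> [3, 4, 3, 2, 5]
Stage 4 (DIFF): s[0]=3, 4-3=1, 3-4=-1, 2-3=-1, 5-2=3 -> [3, 1, -1, -1, 3]
Stage 5 (OFFSET -1): 3+-1=2, 1+-1=0, -1+-1=-2, -1+-1=-2, 3+-1=2 -> [2, 0, -2, -2, 2]
Stage 6 (AMPLIFY -2): 2*-2=-4, 0*-2=0, -2*-2=4, -2*-2=4, 2*-2=-4 -> [-4, 0, 4, 4, -4]
Output sum: 0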